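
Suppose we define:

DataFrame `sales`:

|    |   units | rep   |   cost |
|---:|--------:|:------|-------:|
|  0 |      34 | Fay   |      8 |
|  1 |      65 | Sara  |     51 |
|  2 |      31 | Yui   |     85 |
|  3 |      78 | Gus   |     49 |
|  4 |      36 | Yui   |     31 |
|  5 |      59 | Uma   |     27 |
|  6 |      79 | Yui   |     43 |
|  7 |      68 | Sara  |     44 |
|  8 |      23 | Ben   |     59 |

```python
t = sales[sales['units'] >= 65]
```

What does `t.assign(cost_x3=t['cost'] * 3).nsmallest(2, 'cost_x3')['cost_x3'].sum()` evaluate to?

261

filter rows where units >= 65:
   units   rep  cost
1     65  Sara    51
3     78   Gus    49
6     79   Yui    43
7     68  Sara    44
add column cost_x3 = t['cost'] * 3:
   units   rep  cost  cost_x3
1     65  Sara    51      153
3     78   Gus    49      147
6     79   Yui    43      129
7     68  Sara    44      132
take 2 rows with smallest cost_x3:
   units   rep  cost  cost_x3
6     79   Yui    43      129
7     68  Sara    44      132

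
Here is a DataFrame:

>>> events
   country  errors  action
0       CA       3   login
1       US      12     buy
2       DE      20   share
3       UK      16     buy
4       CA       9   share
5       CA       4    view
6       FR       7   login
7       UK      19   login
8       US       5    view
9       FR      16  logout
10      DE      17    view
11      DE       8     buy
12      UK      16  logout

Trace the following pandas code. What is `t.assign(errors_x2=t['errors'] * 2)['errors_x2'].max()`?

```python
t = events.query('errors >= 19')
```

filter rows where errors >= 19:
  country  errors action
2      DE      20  share
7      UK      19  login
add column errors_x2 = t['errors'] * 2:
  country  errors action  errors_x2
2      DE      20  share         40
7      UK      19  login         38
Reading off the max of column 'errors_x2', we get 40.

40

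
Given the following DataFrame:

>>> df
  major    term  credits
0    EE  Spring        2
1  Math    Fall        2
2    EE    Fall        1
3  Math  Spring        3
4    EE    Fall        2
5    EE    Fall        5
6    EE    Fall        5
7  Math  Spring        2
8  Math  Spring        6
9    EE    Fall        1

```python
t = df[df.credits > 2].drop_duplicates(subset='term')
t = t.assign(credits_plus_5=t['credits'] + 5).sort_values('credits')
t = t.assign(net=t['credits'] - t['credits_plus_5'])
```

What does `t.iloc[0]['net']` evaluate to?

filter rows where credits > 2:
  major    term  credits
3  Math  Spring        3
5    EE    Fall        5
6    EE    Fall        5
8  Math  Spring        6
drop duplicate term (keep=first):
  major    term  credits
3  Math  Spring        3
5    EE    Fall        5
add column credits_plus_5 = t['credits'] + 5:
  major    term  credits  credits_plus_5
3  Math  Spring        3               8
5    EE    Fall        5              10
sort by credits:
  major    term  credits  credits_plus_5
3  Math  Spring        3               8
5    EE    Fall        5              10
add column net = t['credits'] - t['credits_plus_5']:
  major    term  credits  credits_plus_5  net
3  Math  Spring        3               8   -5
5    EE    Fall        5              10   -5
Taking the value at position 0, column 'net' gives -5.

-5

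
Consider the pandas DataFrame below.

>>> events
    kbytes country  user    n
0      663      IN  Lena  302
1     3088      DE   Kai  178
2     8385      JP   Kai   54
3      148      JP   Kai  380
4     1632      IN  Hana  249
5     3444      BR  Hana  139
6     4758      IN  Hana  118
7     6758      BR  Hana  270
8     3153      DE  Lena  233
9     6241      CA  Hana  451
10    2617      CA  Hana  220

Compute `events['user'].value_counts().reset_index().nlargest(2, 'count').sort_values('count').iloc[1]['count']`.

6

value_counts of user:
user
Hana    6
Kai     3
Lena    2
Name: count, dtype: int64
reset_index():
   user  count
0  Hana      6
1   Kai      3
2  Lena      2
take 2 rows with largest count:
   user  count
0  Hana      6
1   Kai      3
sort by count:
   user  count
1   Kai      3
0  Hana      6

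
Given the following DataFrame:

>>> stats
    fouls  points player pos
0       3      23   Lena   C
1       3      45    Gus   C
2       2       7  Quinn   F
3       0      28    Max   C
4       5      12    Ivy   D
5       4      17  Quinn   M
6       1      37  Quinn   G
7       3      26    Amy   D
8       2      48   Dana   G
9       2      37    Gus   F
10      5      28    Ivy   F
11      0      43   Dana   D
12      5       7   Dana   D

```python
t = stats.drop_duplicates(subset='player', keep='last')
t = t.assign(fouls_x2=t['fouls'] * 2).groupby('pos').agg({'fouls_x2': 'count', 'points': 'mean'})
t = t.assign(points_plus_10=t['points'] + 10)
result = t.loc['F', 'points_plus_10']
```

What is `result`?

42.5

drop duplicate player (keep=last):
    fouls  points player pos
0       3      23   Lena   C
3       0      28    Max   C
6       1      37  Quinn   G
7       3      26    Amy   D
9       2      37    Gus   F
10      5      28    Ivy   F
12      5       7   Dana   D
add column fouls_x2 = t['fouls'] * 2:
    fouls  points player pos  fouls_x2
0       3      23   Lena   C         6
3       0      28    Max   C         0
6       1      37  Quinn   G         2
7       3      26    Amy   D         6
9       2      37    Gus   F         4
10      5      28    Ivy   F        10
12      5       7   Dana   D        10
group by pos: count(fouls_x2), mean(points):
     fouls_x2  points
pos                  
C           2    25.5
D           2    16.5
F           2    32.5
G           1    37.0
add column points_plus_10 = t['points'] + 10:
     fouls_x2  points  points_plus_10
pos                                  
C           2    25.5            35.5
D           2    16.5            26.5
F           2    32.5            42.5
G           1    37.0            47.0
Reading off the value at row 'F', column 'points_plus_10', we get 42.5.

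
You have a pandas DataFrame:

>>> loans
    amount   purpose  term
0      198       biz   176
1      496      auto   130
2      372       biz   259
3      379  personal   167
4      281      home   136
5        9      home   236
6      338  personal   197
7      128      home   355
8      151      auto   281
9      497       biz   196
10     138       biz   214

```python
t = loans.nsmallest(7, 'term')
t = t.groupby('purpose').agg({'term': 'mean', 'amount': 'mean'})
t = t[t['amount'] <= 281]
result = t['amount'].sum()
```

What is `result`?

558.666666667

take 7 rows with smallest term:
    amount   purpose  term
1      496      auto   130
4      281      home   136
3      379  personal   167
0      198       biz   176
9      497       biz   196
6      338  personal   197
10     138       biz   214
group by purpose: mean(term), mean(amount):
                term      amount
purpose                         
auto      130.000000  496.000000
biz       195.333333  277.666667
home      136.000000  281.000000
personal  182.000000  358.500000
filter rows where amount <= 281:
               term      amount
purpose                        
biz      195.333333  277.666667
home     136.000000  281.000000
sum of column 'amount' → 558.666666667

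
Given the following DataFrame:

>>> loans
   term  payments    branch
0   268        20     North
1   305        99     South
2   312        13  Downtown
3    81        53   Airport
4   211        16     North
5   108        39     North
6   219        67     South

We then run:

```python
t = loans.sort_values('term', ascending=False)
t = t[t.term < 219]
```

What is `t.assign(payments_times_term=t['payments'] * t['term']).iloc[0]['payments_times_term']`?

sort by term descending:
   term  payments    branch
2   312        13  Downtown
1   305        99     South
0   268        20     North
6   219        67     South
4   211        16     North
5   108        39     North
3    81        53   Airport
filter rows where term < 219:
   term  payments   branch
4   211        16    North
5   108        39    North
3    81        53  Airport
add column payments_times_term = t['payments'] * t['term']:
   term  payments   branch  payments_times_term
4   211        16    North                 3376
5   108        39    North                 4212
3    81        53  Airport                 4293

3376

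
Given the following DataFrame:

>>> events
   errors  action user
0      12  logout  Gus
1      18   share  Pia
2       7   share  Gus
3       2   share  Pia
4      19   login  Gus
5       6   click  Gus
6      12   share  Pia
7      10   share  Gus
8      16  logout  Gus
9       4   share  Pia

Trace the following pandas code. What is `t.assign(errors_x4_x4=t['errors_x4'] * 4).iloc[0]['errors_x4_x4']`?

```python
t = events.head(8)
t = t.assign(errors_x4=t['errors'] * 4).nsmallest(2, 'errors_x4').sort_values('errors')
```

take first 8 rows:
   errors  action user
0      12  logout  Gus
1      18   share  Pia
2       7   share  Gus
3       2   share  Pia
4      19   login  Gus
5       6   click  Gus
6      12   share  Pia
7      10   share  Gus
add column errors_x4 = t['errors'] * 4:
   errors  action user  errors_x4
0      12  logout  Gus         48
1      18   share  Pia         72
2       7   share  Gus         28
3       2   share  Pia          8
4      19   login  Gus         76
5       6   click  Gus         24
6      12   share  Pia         48
7      10   share  Gus         40
take 2 rows with smallest errors_x4:
   errors action user  errors_x4
3       2  share  Pia          8
5       6  click  Gus         24
sort by errors:
   errors action user  errors_x4
3       2  share  Pia          8
5       6  click  Gus         24
add column errors_x4_x4 = t['errors_x4'] * 4:
   errors action user  errors_x4  errors_x4_x4
3       2  share  Pia          8            32
5       6  click  Gus         24            96
Reading off the value at position 0, column 'errors_x4_x4', we get 32.

32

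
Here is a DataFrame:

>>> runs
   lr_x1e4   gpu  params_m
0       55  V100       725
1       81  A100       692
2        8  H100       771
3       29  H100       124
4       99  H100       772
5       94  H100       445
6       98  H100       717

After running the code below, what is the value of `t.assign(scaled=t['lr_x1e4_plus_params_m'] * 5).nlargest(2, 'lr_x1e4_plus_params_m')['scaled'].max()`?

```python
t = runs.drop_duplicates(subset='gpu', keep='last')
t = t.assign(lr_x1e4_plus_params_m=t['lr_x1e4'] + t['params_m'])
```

4075

drop duplicate gpu (keep=last):
   lr_x1e4   gpu  params_m
0       55  V100       725
1       81  A100       692
6       98  H100       717
add column lr_x1e4_plus_params_m = t['lr_x1e4'] + t['params_m']:
   lr_x1e4   gpu  params_m  lr_x1e4_plus_params_m
0       55  V100       725                    780
1       81  A100       692                    773
6       98  H100       717                    815
add column scaled = t['lr_x1e4_plus_params_m'] * 5:
   lr_x1e4   gpu  params_m  lr_x1e4_plus_params_m  scaled
0       55  V100       725                    780    3900
1       81  A100       692                    773    3865
6       98  H100       717                    815    4075
take 2 rows with largest lr_x1e4_plus_params_m:
   lr_x1e4   gpu  params_m  lr_x1e4_plus_params_m  scaled
6       98  H100       717                    815    4075
0       55  V100       725                    780    3900
Hence 4075.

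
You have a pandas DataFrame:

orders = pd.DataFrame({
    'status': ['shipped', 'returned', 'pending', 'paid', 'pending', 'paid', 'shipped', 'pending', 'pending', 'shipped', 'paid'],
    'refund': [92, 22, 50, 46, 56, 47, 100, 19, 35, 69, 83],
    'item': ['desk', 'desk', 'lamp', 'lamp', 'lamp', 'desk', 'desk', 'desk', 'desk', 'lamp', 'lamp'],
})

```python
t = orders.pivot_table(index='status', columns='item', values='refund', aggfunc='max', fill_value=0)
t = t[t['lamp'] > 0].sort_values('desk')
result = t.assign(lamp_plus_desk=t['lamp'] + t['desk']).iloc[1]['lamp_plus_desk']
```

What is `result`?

pivot: rows=status, cols=item, max(refund):
item      desk  lamp
status              
paid        47    83
pending     35    56
returned    22     0
shipped    100    69
filter rows where lamp > 0:
item     desk  lamp
status             
paid       47    83
pending    35    56
shipped   100    69
sort by desk:
item     desk  lamp
status             
pending    35    56
paid       47    83
shipped   100    69
add column lamp_plus_desk = t['lamp'] + t['desk']:
item     desk  lamp  lamp_plus_desk
status                             
pending    35    56              91
paid       47    83             130
shipped   100    69             169
Reading off the value at position 1, column 'lamp_plus_desk', we get 130.

130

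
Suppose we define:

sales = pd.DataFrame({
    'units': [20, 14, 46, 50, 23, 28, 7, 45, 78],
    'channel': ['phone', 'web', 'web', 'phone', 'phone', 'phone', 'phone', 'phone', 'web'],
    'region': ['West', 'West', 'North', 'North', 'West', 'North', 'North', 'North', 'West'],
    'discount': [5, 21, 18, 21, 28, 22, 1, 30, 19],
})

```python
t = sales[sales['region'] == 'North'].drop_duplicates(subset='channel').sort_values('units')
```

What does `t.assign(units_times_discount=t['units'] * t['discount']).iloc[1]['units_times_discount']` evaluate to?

filter rows where region == 'North':
   units channel region  discount
2     46     web  North        18
3     50   phone  North        21
5     28   phone  North        22
6      7   phone  North         1
7     45   phone  North        30
drop duplicate channel (keep=first):
   units channel region  discount
2     46     web  North        18
3     50   phone  North        21
sort by units:
   units channel region  discount
2     46     web  North        18
3     50   phone  North        21
add column units_times_discount = t['units'] * t['discount']:
   units channel region  discount  units_times_discount
2     46     web  North        18                   828
3     50   phone  North        21                  1050
Finally, value at position 1, column 'units_times_discount' = 1050.

1050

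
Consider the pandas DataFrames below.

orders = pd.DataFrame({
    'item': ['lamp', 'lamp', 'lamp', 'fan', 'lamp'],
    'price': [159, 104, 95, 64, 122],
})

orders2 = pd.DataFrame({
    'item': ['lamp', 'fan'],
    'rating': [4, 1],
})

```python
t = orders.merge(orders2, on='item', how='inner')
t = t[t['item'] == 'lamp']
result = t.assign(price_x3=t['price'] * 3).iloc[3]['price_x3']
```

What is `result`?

merge on 'item' (how='inner') → 5 rows:
   item  price  rating
0  lamp    159       4
1  lamp    104       4
2  lamp     95       4
3   fan     64       1
4  lamp    122       4
filter rows where item == 'lamp':
   item  price  rating
0  lamp    159       4
1  lamp    104       4
2  lamp     95       4
4  lamp    122       4
add column price_x3 = t['price'] * 3:
   item  price  rating  price_x3
0  lamp    159       4       477
1  lamp    104       4       312
2  lamp     95       4       285
4  lamp    122       4       366

366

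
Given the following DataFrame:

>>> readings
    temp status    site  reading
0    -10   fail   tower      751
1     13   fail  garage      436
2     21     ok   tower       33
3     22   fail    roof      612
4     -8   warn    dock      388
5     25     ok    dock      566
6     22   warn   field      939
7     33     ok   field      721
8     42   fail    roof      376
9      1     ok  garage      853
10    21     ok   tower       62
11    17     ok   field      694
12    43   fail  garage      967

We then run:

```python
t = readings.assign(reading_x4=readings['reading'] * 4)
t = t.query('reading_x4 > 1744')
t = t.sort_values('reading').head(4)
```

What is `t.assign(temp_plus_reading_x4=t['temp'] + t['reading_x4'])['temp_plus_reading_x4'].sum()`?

add column reading_x4 = readings['reading'] * 4:
    temp status    site  reading  reading_x4
0    -10   fail   tower      751        3004
1     13   fail  garage      436        1744
2     21     ok   tower       33         132
3     22   fail    roof      612        2448
4     -8   warn    dock      388        1552
5     25     ok    dock      566        2264
6     22   warn   field      939        3756
7     33     ok   field      721        2884
8     42   fail    roof      376        1504
9      1     ok  garage      853        3412
10    21     ok   tower       62         248
11    17     ok   field      694        2776
12    43   fail  garage      967        3868
filter rows where reading_x4 > 1744:
    temp status    site  reading  reading_x4
0    -10   fail   tower      751        3004
3     22   fail    roof      612        2448
5     25     ok    dock      566        2264
6     22   warn   field      939        3756
7     33     ok   field      721        2884
9      1     ok  garage      853        3412
11    17     ok   field      694        2776
12    43   fail  garage      967        3868
sort by reading:
    temp status    site  reading  reading_x4
5     25     ok    dock      566        2264
3     22   fail    roof      612        2448
11    17     ok   field      694        2776
7     33     ok   field      721        2884
0    -10   fail   tower      751        3004
9      1     ok  garage      853        3412
6     22   warn   field      939        3756
12    43   fail  garage      967        3868
take first 4 rows:
    temp status   site  reading  reading_x4
5     25     ok   dock      566        2264
3     22   fail   roof      612        2448
11    17     ok  field      694        2776
7     33     ok  field      721        2884
add column temp_plus_reading_x4 = t['temp'] + t['reading_x4']:
    temp status   site  reading  reading_x4  temp_plus_reading_x4
5     25     ok   dock      566        2264                  2289
3     22   fail   roof      612        2448                  2470
11    17     ok  field      694        2776                  2793
7     33     ok  field      721        2884                  2917
sum of column 'temp_plus_reading_x4' → 10469

10469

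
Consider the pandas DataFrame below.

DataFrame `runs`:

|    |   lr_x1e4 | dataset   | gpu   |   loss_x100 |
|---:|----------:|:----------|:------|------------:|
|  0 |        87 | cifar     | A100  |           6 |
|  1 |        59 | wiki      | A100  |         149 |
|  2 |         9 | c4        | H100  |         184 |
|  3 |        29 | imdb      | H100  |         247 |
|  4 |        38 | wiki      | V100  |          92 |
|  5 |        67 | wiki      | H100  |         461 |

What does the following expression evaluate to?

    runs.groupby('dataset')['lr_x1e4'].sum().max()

group by dataset, sum of lr_x1e4:
dataset
c4         9
cifar     87
imdb      29
wiki     164
Name: lr_x1e4, dtype: int64

164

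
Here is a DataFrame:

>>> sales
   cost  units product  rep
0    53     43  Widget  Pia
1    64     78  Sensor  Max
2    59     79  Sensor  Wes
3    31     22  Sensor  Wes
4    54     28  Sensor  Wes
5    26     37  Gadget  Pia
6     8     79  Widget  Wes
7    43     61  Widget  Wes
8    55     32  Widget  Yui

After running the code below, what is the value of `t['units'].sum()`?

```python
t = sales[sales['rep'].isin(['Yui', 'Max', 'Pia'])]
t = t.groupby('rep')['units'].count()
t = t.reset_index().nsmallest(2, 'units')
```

filter rows where rep in ['Yui', 'Max', 'Pia']:
   cost  units product  rep
0    53     43  Widget  Pia
1    64     78  Sensor  Max
5    26     37  Gadget  Pia
8    55     32  Widget  Yui
group by rep, count of units:
rep
Max    1
Pia    2
Yui    1
Name: units, dtype: int64
reset_index():
   rep  units
0  Max      1
1  Pia      2
2  Yui      1
take 2 rows with smallest units:
   rep  units
0  Max      1
2  Yui      1

2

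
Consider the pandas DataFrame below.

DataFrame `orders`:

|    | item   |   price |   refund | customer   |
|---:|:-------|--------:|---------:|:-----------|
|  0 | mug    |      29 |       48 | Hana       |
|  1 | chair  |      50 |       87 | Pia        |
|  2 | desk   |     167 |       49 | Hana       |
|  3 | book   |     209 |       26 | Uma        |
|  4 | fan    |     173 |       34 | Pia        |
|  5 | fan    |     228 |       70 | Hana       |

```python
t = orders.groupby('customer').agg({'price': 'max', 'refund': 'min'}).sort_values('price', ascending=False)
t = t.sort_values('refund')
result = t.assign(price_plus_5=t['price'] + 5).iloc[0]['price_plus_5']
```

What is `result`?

group by customer: max(price), min(refund):
          price  refund
customer               
Hana        228      48
Pia         173      34
Uma         209      26
sort by price descending:
          price  refund
customer               
Hana        228      48
Uma         209      26
Pia         173      34
sort by refund:
          price  refund
customer               
Uma         209      26
Pia         173      34
Hana        228      48
add column price_plus_5 = t['price'] + 5:
          price  refund  price_plus_5
customer                             
Uma         209      26           214
Pia         173      34           178
Hana        228      48           233
Reading off the value at position 0, column 'price_plus_5', we get 214.

214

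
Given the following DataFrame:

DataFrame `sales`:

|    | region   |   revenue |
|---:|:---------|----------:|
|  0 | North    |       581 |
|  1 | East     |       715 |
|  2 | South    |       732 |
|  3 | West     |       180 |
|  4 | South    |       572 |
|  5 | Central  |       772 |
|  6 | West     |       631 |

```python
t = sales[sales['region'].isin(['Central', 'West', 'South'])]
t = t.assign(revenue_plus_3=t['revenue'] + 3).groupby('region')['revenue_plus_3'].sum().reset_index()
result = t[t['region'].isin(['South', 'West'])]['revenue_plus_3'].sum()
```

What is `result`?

filter rows where region in ['Central', 'West', 'South']:
    region  revenue
2    South      732
3     West      180
4    South      572
5  Central      772
6     West      631
add column revenue_plus_3 = t['revenue'] + 3:
    region  revenue  revenue_plus_3
2    South      732             735
3     West      180             183
4    South      572             575
5  Central      772             775
6     West      631             634
group by region, sum of revenue_plus_3:
region
Central     775
South      1310
West        817
Name: revenue_plus_3, dtype: int64
reset_index():
    region  revenue_plus_3
0  Central             775
1    South            1310
2     West             817
filter rows where region in ['South', 'West']:
  region  revenue_plus_3
1  South            1310
2   West             817
Then the sum of column 'revenue_plus_3': 2127

2127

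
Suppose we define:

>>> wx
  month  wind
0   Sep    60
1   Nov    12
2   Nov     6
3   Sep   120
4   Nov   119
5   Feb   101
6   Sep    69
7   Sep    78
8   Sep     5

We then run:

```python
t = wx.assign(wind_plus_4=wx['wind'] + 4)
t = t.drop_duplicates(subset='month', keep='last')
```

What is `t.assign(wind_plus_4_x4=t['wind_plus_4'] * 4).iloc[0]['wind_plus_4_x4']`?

492

add column wind_plus_4 = wx['wind'] + 4:
  month  wind  wind_plus_4
0   Sep    60           64
1   Nov    12           16
2   Nov     6           10
3   Sep   120          124
4   Nov   119          123
5   Feb   101          105
6   Sep    69           73
7   Sep    78           82
8   Sep     5            9
drop duplicate month (keep=last):
  month  wind  wind_plus_4
4   Nov   119          123
5   Feb   101          105
8   Sep     5            9
add column wind_plus_4_x4 = t['wind_plus_4'] * 4:
  month  wind  wind_plus_4  wind_plus_4_x4
4   Nov   119          123             492
5   Feb   101          105             420
8   Sep     5            9              36
Taking the value at position 0, column 'wind_plus_4_x4' gives 492.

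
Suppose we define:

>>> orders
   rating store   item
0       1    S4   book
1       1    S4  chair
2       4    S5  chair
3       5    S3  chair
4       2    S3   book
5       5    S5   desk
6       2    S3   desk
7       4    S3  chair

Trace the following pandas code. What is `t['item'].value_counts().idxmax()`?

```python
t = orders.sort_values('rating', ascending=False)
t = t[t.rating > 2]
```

sort by rating descending:
   rating store   item
3       5    S3  chair
5       5    S5   desk
2       4    S5  chair
7       4    S3  chair
4       2    S3   book
6       2    S3   desk
0       1    S4   book
1       1    S4  chair
filter rows where rating > 2:
   rating store   item
3       5    S3  chair
5       5    S5   desk
2       4    S5  chair
7       4    S3  chair
value_counts of item:
item
chair    3
desk     1
Name: count, dtype: int64
Taking the label with the largest value gives chair.

chair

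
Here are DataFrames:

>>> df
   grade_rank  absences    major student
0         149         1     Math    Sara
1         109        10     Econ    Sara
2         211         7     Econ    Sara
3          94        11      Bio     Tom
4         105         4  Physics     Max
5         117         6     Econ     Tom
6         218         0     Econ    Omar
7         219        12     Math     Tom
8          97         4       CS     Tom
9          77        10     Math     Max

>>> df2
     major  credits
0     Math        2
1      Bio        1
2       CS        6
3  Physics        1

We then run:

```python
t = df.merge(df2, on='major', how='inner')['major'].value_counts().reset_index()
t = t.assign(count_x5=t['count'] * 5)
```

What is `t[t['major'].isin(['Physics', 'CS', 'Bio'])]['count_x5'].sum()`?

merge on 'major' (how='inner') → 6 rows:
   grade_rank  absences    major student  credits
0         149         1     Math    Sara        2
1          94        11      Bio     Tom        1
2         105         4  Physics     Max        1
3         219        12     Math     Tom        2
4          97         4       CS     Tom        6
5          77        10     Math     Max        2
value_counts of major:
major
Math       3
Bio        1
Physics    1
CS         1
Name: count, dtype: int64
reset_index():
     major  count
0     Math      3
1      Bio      1
2  Physics      1
3       CS      1
add column count_x5 = t['count'] * 5:
     major  count  count_x5
0     Math      3        15
1      Bio      1         5
2  Physics      1         5
3       CS      1         5
filter rows where major in ['Physics', 'CS', 'Bio']:
     major  count  count_x5
1      Bio      1         5
2  Physics      1         5
3       CS      1         5
So sum() = 15.

15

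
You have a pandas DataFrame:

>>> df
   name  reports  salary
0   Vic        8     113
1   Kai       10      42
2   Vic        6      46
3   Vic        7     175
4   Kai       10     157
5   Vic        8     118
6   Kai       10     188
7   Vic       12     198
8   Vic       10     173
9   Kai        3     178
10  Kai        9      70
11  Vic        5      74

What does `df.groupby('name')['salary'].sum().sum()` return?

group by name, sum of salary:
name
Kai    635
Vic    897
Name: salary, dtype: int64

1532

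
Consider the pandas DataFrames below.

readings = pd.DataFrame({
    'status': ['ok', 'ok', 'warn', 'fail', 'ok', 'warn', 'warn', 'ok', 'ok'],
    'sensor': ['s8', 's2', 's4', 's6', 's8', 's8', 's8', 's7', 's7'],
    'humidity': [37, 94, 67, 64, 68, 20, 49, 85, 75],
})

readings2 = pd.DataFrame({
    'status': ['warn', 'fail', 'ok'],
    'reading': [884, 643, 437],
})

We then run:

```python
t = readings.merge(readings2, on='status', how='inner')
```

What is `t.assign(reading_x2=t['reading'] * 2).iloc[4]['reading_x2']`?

874

merge on 'status' (how='inner') → 9 rows:
  status sensor  humidity  reading
0     ok     s8        37      437
1     ok     s2        94      437
2   warn     s4        67      884
3   fail     s6        64      643
4     ok     s8        68      437
5   warn     s8        20      884
6   warn     s8        49      884
7     ok     s7        85      437
8     ok     s7        75      437
add column reading_x2 = t['reading'] * 2:
  status sensor  humidity  reading  reading_x2
0     ok     s8        37      437         874
1     ok     s2        94      437         874
2   warn     s4        67      884        1768
3   fail     s6        64      643        1286
4     ok     s8        68      437         874
5   warn     s8        20      884        1768
6   warn     s8        49      884        1768
7     ok     s7        85      437         874
8     ok     s7        75      437         874
Finally, value at position 4, column 'reading_x2' = 874.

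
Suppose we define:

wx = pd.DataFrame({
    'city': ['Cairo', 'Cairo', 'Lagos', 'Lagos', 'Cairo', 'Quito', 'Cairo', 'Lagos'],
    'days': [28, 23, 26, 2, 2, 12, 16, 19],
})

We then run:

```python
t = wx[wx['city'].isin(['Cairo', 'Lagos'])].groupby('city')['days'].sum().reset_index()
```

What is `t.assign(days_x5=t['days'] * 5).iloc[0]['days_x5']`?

filter rows where city in ['Cairo', 'Lagos']:
    city  days
0  Cairo    28
1  Cairo    23
2  Lagos    26
3  Lagos     2
4  Cairo     2
6  Cairo    16
7  Lagos    19
group by city, sum of days:
city
Cairo    69
Lagos    47
Name: days, dtype: int64
reset_index():
    city  days
0  Cairo    69
1  Lagos    47
add column days_x5 = t['days'] * 5:
    city  days  days_x5
0  Cairo    69      345
1  Lagos    47      235
Hence 345.

345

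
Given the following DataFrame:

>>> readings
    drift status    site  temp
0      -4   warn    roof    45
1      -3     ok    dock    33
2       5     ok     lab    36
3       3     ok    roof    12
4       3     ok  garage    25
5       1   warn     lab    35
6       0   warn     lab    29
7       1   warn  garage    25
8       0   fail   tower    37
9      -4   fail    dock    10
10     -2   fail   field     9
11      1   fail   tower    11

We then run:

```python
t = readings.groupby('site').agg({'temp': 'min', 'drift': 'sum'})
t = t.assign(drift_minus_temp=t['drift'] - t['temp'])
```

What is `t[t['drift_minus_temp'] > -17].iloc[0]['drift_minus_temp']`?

group by site: min(temp), sum(drift):
        temp  drift
site               
dock      10     -7
field      9     -2
garage    25      4
lab       29      6
roof      12     -1
tower     11      1
add column drift_minus_temp = t['drift'] - t['temp']:
        temp  drift  drift_minus_temp
site                                 
dock      10     -7               -17
field      9     -2               -11
garage    25      4               -21
lab       29      6               -23
roof      12     -1               -13
tower     11      1               -10
filter rows where drift_minus_temp > -17:
       temp  drift  drift_minus_temp
site                                
field     9     -2               -11
roof     12     -1               -13
tower    11      1               -10
Then the value at position 0, column 'drift_minus_temp': -11

-11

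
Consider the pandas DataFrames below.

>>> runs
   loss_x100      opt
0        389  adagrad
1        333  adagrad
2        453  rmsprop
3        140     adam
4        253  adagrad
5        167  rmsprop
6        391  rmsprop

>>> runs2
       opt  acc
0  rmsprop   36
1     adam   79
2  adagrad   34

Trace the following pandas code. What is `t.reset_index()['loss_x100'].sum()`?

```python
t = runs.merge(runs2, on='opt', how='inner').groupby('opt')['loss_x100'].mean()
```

merge on 'opt' (how='inner') → 7 rows:
   loss_x100      opt  acc
0        389  adagrad   34
1        333  adagrad   34
2        453  rmsprop   36
3        140     adam   79
4        253  adagrad   34
5        167  rmsprop   36
6        391  rmsprop   36
group by opt, mean of loss_x100:
opt
adagrad    325.0
adam       140.0
rmsprop    337.0
Name: loss_x100, dtype: float64
reset_index():
       opt  loss_x100
0  adagrad      325.0
1     adam      140.0
2  rmsprop      337.0
Finally, sum of column 'loss_x100' = 802.0.

802.0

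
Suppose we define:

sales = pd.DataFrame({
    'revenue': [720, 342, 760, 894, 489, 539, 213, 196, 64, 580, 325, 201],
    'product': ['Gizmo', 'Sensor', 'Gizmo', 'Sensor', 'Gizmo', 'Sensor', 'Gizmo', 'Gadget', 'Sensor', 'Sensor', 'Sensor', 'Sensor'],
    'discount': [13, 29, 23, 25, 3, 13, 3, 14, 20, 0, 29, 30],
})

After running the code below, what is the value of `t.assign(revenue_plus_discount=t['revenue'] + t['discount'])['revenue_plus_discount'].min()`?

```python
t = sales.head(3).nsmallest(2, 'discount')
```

take first 3 rows:
   revenue product  discount
0      720   Gizmo        13
1      342  Sensor        29
2      760   Gizmo        23
take 2 rows with smallest discount:
   revenue product  discount
0      720   Gizmo        13
2      760   Gizmo        23
add column revenue_plus_discount = t['revenue'] + t['discount']:
   revenue product  discount  revenue_plus_discount
0      720   Gizmo        13                    733
2      760   Gizmo        23                    783

733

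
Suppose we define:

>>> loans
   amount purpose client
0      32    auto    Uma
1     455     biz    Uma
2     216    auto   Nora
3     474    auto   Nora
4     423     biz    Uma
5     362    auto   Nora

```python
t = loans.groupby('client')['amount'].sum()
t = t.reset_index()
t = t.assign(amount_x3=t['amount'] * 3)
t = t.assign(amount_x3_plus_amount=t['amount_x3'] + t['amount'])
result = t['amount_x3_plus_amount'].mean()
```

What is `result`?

3924.0

group by client, sum of amount:
client
Nora    1052
Uma      910
Name: amount, dtype: int64
reset_index():
  client  amount
0   Nora    1052
1    Uma     910
add column amount_x3 = t['amount'] * 3:
  client  amount  amount_x3
0   Nora    1052       3156
1    Uma     910       2730
add column amount_x3_plus_amount = t['amount_x3'] + t['amount']:
  client  amount  amount_x3  amount_x3_plus_amount
0   Nora    1052       3156                   4208
1    Uma     910       2730                   3640
Finally, mean of column 'amount_x3_plus_amount' = 3924.0.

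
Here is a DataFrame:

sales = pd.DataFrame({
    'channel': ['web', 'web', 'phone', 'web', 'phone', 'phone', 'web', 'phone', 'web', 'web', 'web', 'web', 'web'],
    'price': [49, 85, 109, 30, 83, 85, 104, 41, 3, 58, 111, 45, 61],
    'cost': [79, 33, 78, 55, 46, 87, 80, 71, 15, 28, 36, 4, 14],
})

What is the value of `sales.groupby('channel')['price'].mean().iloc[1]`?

60.6666666667

group by channel, mean of price:
channel
phone    79.500000
web      60.666667
Name: price, dtype: float64
Finally, value at position 1 = 60.6666666667.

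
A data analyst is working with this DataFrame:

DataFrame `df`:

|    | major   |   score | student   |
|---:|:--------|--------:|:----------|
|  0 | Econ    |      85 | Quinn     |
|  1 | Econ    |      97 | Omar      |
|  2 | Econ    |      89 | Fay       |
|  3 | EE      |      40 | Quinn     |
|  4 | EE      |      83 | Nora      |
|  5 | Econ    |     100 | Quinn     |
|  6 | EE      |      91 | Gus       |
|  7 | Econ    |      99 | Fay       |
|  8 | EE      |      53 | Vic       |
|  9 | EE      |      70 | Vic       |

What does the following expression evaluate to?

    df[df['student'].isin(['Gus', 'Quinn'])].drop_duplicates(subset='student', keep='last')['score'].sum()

191

filter rows where student in ['Gus', 'Quinn']:
  major  score student
0  Econ     85   Quinn
3    EE     40   Quinn
5  Econ    100   Quinn
6    EE     91     Gus
drop duplicate student (keep=last):
  major  score student
5  Econ    100   Quinn
6    EE     91     Gus
sum of column 'score' → 191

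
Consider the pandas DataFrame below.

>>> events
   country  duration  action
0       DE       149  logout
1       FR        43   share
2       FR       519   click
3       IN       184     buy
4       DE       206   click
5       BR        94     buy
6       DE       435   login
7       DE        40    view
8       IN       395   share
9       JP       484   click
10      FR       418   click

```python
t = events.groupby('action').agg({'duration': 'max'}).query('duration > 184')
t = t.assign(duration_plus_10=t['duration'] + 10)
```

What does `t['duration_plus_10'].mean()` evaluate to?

group by action, max of duration:
        duration
action          
buy          184
click        519
login        435
logout       149
share        395
view          40
filter rows where duration > 184:
        duration
action          
click        519
login        435
share        395
add column duration_plus_10 = t['duration'] + 10:
        duration  duration_plus_10
action                            
click        519               529
login        435               445
share        395               405
mean of column 'duration_plus_10' → 459.666666667

459.666666667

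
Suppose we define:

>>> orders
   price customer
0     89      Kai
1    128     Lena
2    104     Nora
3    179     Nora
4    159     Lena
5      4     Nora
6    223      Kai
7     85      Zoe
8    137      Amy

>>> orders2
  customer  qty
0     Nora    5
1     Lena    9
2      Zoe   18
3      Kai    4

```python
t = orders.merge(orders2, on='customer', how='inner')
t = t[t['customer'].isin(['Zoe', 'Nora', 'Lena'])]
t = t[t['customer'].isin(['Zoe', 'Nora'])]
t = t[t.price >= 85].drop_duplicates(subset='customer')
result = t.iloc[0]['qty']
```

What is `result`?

5

merge on 'customer' (how='inner') → 8 rows:
   price customer  qty
0     89      Kai    4
1    128     Lena    9
2    104     Nora    5
3    179     Nora    5
4    159     Lena    9
5      4     Nora    5
6    223      Kai    4
7     85      Zoe   18
filter rows where customer in ['Zoe', 'Nora', 'Lena']:
   price customer  qty
1    128     Lena    9
2    104     Nora    5
3    179     Nora    5
4    159     Lena    9
5      4     Nora    5
7     85      Zoe   18
filter rows where customer in ['Zoe', 'Nora']:
   price customer  qty
2    104     Nora    5
3    179     Nora    5
5      4     Nora    5
7     85      Zoe   18
filter rows where price >= 85:
   price customer  qty
2    104     Nora    5
3    179     Nora    5
7     85      Zoe   18
drop duplicate customer (keep=first):
   price customer  qty
2    104     Nora    5
7     85      Zoe   18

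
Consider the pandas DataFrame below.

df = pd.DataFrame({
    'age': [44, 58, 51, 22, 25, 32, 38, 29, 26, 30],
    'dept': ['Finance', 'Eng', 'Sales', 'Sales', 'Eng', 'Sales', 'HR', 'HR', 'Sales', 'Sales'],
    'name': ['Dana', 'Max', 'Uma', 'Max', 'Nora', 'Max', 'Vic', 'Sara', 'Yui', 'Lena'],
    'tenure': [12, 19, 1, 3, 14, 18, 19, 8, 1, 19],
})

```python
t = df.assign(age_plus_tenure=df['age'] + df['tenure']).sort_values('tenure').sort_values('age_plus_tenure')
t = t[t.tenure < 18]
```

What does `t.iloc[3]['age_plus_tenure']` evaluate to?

add column age_plus_tenure = df['age'] + df['tenure']:
   age     dept  name  tenure  age_plus_tenure
0   44  Finance  Dana      12               56
1   58      Eng   Max      19               77
2   51    Sales   Uma       1               52
3   22    Sales   Max       3               25
4   25      Eng  Nora      14               39
5   32    Sales   Max      18               50
6   38       HR   Vic      19               57
7   29       HR  Sara       8               37
8   26    Sales   Yui       1               27
9   30    Sales  Lena      19               49
sort by tenure:
   age     dept  name  tenure  age_plus_tenure
2   51    Sales   Uma       1               52
8   26    Sales   Yui       1               27
3   22    Sales   Max       3               25
7   29       HR  Sara       8               37
0   44  Finance  Dana      12               56
4   25      Eng  Nora      14               39
5   32    Sales   Max      18               50
1   58      Eng   Max      19               77
6   38       HR   Vic      19               57
9   30    Sales  Lena      19               49
sort by age_plus_tenure:
   age     dept  name  tenure  age_plus_tenure
3   22    Sales   Max       3               25
8   26    Sales   Yui       1               27
7   29       HR  Sara       8               37
4   25      Eng  Nora      14               39
9   30    Sales  Lena      19               49
5   32    Sales   Max      18               50
2   51    Sales   Uma       1               52
0   44  Finance  Dana      12               56
6   38       HR   Vic      19               57
1   58      Eng   Max      19               77
filter rows where tenure < 18:
   age     dept  name  tenure  age_plus_tenure
3   22    Sales   Max       3               25
8   26    Sales   Yui       1               27
7   29       HR  Sara       8               37
4   25      Eng  Nora      14               39
2   51    Sales   Uma       1               52
0   44  Finance  Dana      12               56

39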